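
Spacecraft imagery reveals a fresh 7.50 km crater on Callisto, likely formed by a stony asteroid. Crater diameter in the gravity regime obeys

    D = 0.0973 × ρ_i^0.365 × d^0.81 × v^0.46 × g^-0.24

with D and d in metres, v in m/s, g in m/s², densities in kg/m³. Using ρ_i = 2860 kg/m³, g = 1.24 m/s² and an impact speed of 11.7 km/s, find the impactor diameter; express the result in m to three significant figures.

Rearranging for d: d = [D / (0.0973 · 2860^0.365 · 11700^0.46 · 1.24^-0.24)]^(1/0.81).
D = 7500 m.
2860^0.365 = 18.26
11700^0.46 = 74.36
1.24^-0.24 = 0.9497
Denominator = 0.0973 × 18.26 × 74.36 × 0.9497 = 125.5
D / 125.5 = 7500 / 125.5 = 59.76
d = 59.76^(1/0.81) = 59.76^1.2346 = 156.0 m

d ≈ 156 m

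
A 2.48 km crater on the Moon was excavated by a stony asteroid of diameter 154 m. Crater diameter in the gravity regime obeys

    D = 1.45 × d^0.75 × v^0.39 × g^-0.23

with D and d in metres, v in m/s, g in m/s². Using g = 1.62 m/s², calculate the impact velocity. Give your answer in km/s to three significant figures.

v ≈ 16.1 km/s

Rearranging for v: v = [D / (1.45 · 154^0.75 · 1.62^-0.23)]^(1/0.39).
D = 2480 m.
154^0.75 = 43.72
1.62^-0.23 = 0.8950
Denominator = 1.45 × 43.72 × 0.8950 = 56.74
D / 56.74 = 2480 / 56.74 = 43.71
v = 43.71^(1/0.39) = 43.71^2.5641 = 16092 m/s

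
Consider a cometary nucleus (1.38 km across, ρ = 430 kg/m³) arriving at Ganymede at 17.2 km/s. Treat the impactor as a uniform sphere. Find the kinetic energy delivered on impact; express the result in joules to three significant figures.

d = 1380 m; v = 17200 m/s.
Mass m = (π/6) ρ d³ = (π/6) × 430 × (1380)³ = 5.917 × 10^11 kg
E = ½ m v² = 0.5 × 5.917 × 10^11 × (17200)² = 8.752 × 10^19 J

E ≈ 8.75 × 10^19 J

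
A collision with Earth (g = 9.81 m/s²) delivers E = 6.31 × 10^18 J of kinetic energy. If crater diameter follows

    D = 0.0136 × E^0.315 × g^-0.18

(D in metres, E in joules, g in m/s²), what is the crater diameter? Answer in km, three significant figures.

D ≈ 7.53 km

E^0.315 = (6.31 × 10^18)^0.315 = 8.356 × 10^5
g^-0.18 = 9.81^-0.18 = 0.6630
D = 0.0136 × 8.356 × 10^5 × 0.6630 = 7534 m
   = 7.534 km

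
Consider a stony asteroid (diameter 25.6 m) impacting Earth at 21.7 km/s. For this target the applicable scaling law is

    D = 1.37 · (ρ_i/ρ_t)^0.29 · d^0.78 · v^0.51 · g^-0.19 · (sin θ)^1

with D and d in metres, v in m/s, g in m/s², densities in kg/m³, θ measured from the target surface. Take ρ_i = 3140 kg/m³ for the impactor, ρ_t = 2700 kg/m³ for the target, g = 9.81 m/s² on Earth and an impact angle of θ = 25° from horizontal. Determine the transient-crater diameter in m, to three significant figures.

In SI units: v = 21700 m/s.
(ρ_i/ρ_t)^0.29 = (3140/2700)^0.29 = 1.045
d^0.78 = 25.6^0.78 = 12.54
v^0.51 = 21700^0.51 = 162.8
g^-0.19 = 9.81^-0.19 = 0.6480
(sin 25°)^1 = 0.4226^1 = 0.4226
D = 1.37 × 1.045 × 12.54 × 162.8 × 0.6480 × 0.4226 = 800.4 m

D ≈ 800 m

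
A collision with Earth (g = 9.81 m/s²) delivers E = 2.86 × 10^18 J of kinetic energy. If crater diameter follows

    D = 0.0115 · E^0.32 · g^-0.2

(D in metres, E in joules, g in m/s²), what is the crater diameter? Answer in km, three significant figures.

E^0.32 = (2.86 × 10^18)^0.32 = 8.054 × 10^5
g^-0.2 = 9.81^-0.2 = 0.6334
D = 0.0115 × 8.054 × 10^5 × 0.6334 = 5867 m
   = 5.867 km

D ≈ 5.87 km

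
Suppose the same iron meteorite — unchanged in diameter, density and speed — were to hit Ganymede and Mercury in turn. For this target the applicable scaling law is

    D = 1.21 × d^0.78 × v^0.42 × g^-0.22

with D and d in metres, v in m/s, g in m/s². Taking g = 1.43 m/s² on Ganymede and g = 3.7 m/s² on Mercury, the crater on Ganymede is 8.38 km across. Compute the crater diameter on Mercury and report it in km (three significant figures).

All impactor-dependent factors cancel in the ratio, leaving D_Mercury/D_Ganymede = (g_Mercury/g_Ganymede)^-0.22.
(3.7/1.43)^-0.22 = 2.587^-0.22 = 0.8113
D_Mercury = 0.8113 × 8.38 km = 6.80 km

D ≈ 6.80 km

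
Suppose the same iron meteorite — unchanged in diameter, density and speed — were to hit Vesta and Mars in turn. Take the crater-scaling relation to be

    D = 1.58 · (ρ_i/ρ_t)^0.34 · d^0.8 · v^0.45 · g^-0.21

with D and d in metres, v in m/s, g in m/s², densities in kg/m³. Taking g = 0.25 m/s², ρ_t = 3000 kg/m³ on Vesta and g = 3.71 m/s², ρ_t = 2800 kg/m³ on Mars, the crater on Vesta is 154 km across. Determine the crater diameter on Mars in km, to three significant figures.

D ≈ 89.5 km

The impactor-only factors (d, v, ρ_i) cancel in the ratio, leaving D_Mars/D_Vesta = (g_Mars/g_Vesta)^-0.21 · (ρ_t,Vesta/ρ_t,Mars)^0.34.
(3.71/0.25)^-0.21 = 14.84^-0.21 = 0.5675
(3000/2800)^0.34 = 1.071^0.34 = 1.024
Ratio = 0.5675 × 1.024 = 0.5811
D_Mars = 0.5811 × 154 km = 89.5 km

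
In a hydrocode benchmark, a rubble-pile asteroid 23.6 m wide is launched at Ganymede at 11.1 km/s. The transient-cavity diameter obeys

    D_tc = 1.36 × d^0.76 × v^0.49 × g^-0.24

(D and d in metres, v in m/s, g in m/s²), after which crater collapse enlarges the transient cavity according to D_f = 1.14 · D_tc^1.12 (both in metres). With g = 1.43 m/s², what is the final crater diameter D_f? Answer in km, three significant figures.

v = 11100 m/s.
d^0.76 = 23.6^0.76 = 11.05
v^0.49 = 11100^0.49 = 95.99
g^-0.24 = 1.43^-0.24 = 0.9177
D_tc = 1.36 × 11.05 × 95.99 × 0.9177 = 1324 m
D_f = 1.14 × (1324)^1.12 = 3576 m
     = 3.576 km

D_f ≈ 3.58 km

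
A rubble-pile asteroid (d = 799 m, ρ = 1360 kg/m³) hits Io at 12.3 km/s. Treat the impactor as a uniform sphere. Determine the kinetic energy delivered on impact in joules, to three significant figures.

E ≈ 2.75 × 10^19 J

v = 12300 m/s.
Mass m = (π/6) ρ d³ = (π/6) × 1360 × (799)³ = 3.632 × 10^11 kg
E = ½ m v² = 0.5 × 3.632 × 10^11 × (12300)² = 2.747 × 10^19 J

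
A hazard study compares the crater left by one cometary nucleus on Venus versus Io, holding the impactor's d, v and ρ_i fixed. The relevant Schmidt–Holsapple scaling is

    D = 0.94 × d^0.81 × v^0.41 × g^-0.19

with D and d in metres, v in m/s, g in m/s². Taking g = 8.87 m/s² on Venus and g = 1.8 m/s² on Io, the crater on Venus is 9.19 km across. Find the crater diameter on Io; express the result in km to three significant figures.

All impactor-dependent factors cancel in the ratio, leaving D_Io/D_Venus = (g_Io/g_Venus)^-0.19.
(1.8/8.87)^-0.19 = 0.2029^-0.19 = 1.354
D_Io = 1.354 × 9.19 km = 12.4 km

D ≈ 12.4 km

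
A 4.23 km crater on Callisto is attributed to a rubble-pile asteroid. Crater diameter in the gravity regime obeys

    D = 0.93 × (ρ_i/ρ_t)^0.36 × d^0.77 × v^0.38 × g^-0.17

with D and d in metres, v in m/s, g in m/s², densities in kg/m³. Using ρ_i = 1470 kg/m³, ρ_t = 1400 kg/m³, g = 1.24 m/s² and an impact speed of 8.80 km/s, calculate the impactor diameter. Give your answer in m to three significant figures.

d ≈ 652 m

Rearranging for d: d = [D / (0.93 · (1470/1400)^0.36 · 8800^0.38 · 1.24^-0.17)]^(1/0.77).
D = 4230 m.
(1470/1400)^0.36 = 1.018
8800^0.38 = 31.54
1.24^-0.17 = 0.9641
Denominator = 0.93 × 1.018 × 31.54 × 0.9641 = 28.79
D / 28.79 = 4230 / 28.79 = 146.9
d = 146.9^(1/0.77) = 146.9^1.2987 = 652.1 m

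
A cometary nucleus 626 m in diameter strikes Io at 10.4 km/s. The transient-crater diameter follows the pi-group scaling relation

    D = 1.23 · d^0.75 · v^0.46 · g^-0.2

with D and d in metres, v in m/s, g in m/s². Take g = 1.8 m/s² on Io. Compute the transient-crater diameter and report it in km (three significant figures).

D ≈ 9.64 km

In SI units: v = 10400 m/s.
d^0.75 = 626^0.75 = 125.1
v^0.46 = 10400^0.46 = 70.44
g^-0.2 = 1.8^-0.2 = 0.8891
D = 1.23 × 125.1 × 70.44 × 0.8891 = 9637 m
   = 9.637 km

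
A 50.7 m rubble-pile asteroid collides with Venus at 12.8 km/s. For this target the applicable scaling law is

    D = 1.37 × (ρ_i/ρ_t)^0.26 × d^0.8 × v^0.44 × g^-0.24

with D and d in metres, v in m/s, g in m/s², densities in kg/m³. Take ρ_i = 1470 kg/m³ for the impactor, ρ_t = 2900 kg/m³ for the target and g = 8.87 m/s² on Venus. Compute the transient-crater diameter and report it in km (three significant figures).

In SI units: v = 12800 m/s.
(ρ_i/ρ_t)^0.26 = (1470/2900)^0.26 = 0.8381
d^0.8 = 50.7^0.8 = 23.12
v^0.44 = 12800^0.44 = 64.15
g^-0.24 = 8.87^-0.24 = 0.5922
D = 1.37 × 0.8381 × 23.12 × 64.15 × 0.5922 = 1008 m
   = 1.008 km

D ≈ 1.01 km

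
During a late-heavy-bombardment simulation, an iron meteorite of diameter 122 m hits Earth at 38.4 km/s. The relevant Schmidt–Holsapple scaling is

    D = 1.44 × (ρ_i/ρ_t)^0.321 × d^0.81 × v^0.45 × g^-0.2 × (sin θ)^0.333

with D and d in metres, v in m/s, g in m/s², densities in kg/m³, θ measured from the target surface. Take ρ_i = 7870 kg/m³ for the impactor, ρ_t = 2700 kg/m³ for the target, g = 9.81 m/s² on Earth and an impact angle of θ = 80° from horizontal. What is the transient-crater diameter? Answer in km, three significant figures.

D ≈ 7.24 km

In SI units: v = 38400 m/s.
(ρ_i/ρ_t)^0.321 = (7870/2700)^0.321 = 1.410
d^0.81 = 122^0.81 = 48.97
v^0.45 = 38400^0.45 = 115.6
g^-0.2 = 9.81^-0.2 = 0.6334
(sin 80°)^0.333 = 0.9848^0.333 = 0.9949
D = 1.44 × 1.410 × 48.97 × 115.6 × 0.6334 × 0.9949 = 7243 m
   = 7.243 km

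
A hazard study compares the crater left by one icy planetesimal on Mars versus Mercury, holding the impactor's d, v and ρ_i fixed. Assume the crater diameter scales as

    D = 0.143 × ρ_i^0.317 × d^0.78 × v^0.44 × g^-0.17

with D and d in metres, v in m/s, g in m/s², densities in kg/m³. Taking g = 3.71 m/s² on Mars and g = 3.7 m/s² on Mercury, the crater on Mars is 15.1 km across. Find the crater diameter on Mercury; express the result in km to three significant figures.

All impactor-dependent factors cancel in the ratio, leaving D_Mercury/D_Mars = (g_Mercury/g_Mars)^-0.17.
(3.7/3.71)^-0.17 = 0.9973^-0.17 = 1.000
D_Mercury = 1.000 × 15.1 km = 15.1 km

D ≈ 15.1 km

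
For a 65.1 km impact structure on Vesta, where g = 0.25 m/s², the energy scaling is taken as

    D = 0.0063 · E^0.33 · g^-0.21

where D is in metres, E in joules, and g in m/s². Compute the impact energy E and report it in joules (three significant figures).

Rearranging: E = [D / (0.0063 · g^-0.21)]^(1/0.33).
D = 65100 m.
g^-0.21 = 0.25^-0.21 = 1.338
D / (0.0063 × 1.338) = 65100 / (8.429 × 10^-3) = 7.723 × 10^6
E = (7.723 × 10^6)^3.0303 = 7.448 × 10^20 J

E ≈ 7.45 × 10^20 J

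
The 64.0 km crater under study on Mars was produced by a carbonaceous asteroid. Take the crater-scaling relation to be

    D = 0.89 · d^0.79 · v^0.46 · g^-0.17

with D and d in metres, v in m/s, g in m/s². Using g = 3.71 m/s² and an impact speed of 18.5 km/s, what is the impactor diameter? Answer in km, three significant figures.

Rearranging for d: d = [D / (0.89 · 18500^0.46 · 3.71^-0.17)]^(1/0.79).
D = 64000 m.
18500^0.46 = 91.81
3.71^-0.17 = 0.8002
Denominator = 0.89 × 91.81 × 0.8002 = 65.39
D / 65.39 = 64000 / 65.39 = 978.7
d = 978.7^(1/0.79) = 978.7^1.2658 = 6103 m

d ≈ 6.10 km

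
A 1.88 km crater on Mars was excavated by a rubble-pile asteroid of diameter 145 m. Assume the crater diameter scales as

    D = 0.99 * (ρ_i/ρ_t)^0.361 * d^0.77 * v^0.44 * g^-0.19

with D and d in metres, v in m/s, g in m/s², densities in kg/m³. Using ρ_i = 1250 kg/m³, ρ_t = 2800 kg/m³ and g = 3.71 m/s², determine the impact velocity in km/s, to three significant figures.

Rearranging for v: v = [D / (0.99 · (1250/2800)^0.361 · 145^0.77 · 3.71^-0.19)]^(1/0.44).
D = 1880 m.
(1250/2800)^0.361 = 0.7474
145^0.77 = 46.16
3.71^-0.19 = 0.7795
Denominator = 0.99 × 0.7474 × 46.16 × 0.7795 = 26.62
D / 26.62 = 1880 / 26.62 = 70.62
v = 70.62^(1/0.44) = 70.62^2.2727 = 15924 m/s

v ≈ 15.9 km/s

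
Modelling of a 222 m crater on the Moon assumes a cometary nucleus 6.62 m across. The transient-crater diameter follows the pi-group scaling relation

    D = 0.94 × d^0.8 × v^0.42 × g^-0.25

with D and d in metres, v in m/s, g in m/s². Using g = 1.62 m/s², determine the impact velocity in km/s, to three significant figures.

v ≈ 16.3 km/s

Rearranging for v: v = [D / (0.94 · 6.62^0.8 · 1.62^-0.25)]^(1/0.42).
6.62^0.8 = 4.536
1.62^-0.25 = 0.8864
Denominator = 0.94 × 4.536 × 0.8864 = 3.779
D / 3.779 = 222 / 3.779 = 58.75
v = 58.75^(1/0.42) = 58.75^2.381 = 16293 m/s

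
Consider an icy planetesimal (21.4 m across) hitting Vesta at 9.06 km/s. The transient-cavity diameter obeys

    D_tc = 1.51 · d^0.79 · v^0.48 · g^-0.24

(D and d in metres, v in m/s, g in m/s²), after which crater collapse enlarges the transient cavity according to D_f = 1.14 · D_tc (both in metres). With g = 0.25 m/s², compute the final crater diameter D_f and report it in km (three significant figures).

v = 9060 m/s.
d^0.79 = 21.4^0.79 = 11.25
v^0.48 = 9060^0.48 = 79.33
g^-0.24 = 0.25^-0.24 = 1.395
D_tc = 1.51 × 11.25 × 79.33 × 1.395 = 1880 m
D_f = 1.14 × 1880 = 2143 m
     = 2.143 km

D_f ≈ 2.14 km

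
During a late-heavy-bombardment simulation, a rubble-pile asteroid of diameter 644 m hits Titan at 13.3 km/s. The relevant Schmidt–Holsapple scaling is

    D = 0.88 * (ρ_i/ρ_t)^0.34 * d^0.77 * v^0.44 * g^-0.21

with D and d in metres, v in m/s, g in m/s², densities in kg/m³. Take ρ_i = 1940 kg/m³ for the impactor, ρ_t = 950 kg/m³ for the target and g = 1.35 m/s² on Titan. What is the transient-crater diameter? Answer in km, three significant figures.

In SI units: v = 13300 m/s.
(ρ_i/ρ_t)^0.34 = (1940/950)^0.34 = 1.275
d^0.77 = 644^0.77 = 145.5
v^0.44 = 13300^0.44 = 65.24
g^-0.21 = 1.35^-0.21 = 0.9389
D = 0.88 × 1.275 × 145.5 × 65.24 × 0.9389 = 10000 m
   = 10.000 km

D ≈ 10.0 km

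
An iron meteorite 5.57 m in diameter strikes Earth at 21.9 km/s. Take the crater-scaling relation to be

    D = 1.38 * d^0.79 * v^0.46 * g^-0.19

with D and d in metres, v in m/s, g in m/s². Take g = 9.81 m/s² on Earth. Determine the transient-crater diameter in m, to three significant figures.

In SI units: v = 21900 m/s.
d^0.79 = 5.57^0.79 = 3.884
v^0.46 = 21900^0.46 = 99.22
g^-0.19 = 9.81^-0.19 = 0.6480
D = 1.38 × 3.884 × 99.22 × 0.6480 = 344.6 m

D ≈ 345 m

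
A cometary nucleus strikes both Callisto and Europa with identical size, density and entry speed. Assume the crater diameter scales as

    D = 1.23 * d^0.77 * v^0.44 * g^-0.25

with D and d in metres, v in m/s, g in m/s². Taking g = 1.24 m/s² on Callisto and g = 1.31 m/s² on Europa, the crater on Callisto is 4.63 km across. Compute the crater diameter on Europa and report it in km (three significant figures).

D ≈ 4.57 km

All impactor-dependent factors cancel in the ratio, leaving D_Europa/D_Callisto = (g_Europa/g_Callisto)^-0.25.
(1.31/1.24)^-0.25 = 1.056^-0.25 = 0.9865
D_Europa = 0.9865 × 4.63 km = 4.57 km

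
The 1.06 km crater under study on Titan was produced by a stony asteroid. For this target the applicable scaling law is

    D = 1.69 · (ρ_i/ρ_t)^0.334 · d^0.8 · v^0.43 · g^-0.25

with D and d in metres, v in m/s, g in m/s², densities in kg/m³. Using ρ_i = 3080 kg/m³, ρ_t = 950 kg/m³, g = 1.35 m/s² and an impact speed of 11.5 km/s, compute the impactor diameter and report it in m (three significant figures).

Rearranging for d: d = [D / (1.69 · (3080/950)^0.334 · 11500^0.43 · 1.35^-0.25)]^(1/0.8).
D = 1060 m.
(3080/950)^0.334 = 1.481
11500^0.43 = 55.73
1.35^-0.25 = 0.9277
Denominator = 1.69 × 1.481 × 55.73 × 0.9277 = 129.4
D / 129.4 = 1060 / 129.4 = 8.192
d = 8.192^(1/0.8) = 8.192^1.25 = 13.86 m

d ≈ 13.9 m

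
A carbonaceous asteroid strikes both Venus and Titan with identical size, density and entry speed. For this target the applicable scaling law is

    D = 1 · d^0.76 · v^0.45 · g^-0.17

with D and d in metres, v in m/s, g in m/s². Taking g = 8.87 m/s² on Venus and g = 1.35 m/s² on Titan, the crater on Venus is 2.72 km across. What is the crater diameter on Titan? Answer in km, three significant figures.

All impactor-dependent factors cancel in the ratio, leaving D_Titan/D_Venus = (g_Titan/g_Venus)^-0.17.
(1.35/8.87)^-0.17 = 0.1522^-0.17 = 1.377
D_Titan = 1.377 × 2.72 km = 3.75 km

D ≈ 3.75 km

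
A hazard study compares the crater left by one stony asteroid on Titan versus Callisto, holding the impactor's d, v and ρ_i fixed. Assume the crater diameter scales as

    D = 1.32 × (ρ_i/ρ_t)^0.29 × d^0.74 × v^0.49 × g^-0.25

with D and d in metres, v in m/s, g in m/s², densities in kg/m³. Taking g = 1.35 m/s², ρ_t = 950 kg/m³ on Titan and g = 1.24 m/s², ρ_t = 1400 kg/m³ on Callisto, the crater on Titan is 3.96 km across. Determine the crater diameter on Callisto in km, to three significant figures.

The impactor-only factors (d, v, ρ_i) cancel in the ratio, leaving D_Callisto/D_Titan = (g_Callisto/g_Titan)^-0.25 · (ρ_t,Titan/ρ_t,Callisto)^0.29.
(1.24/1.35)^-0.25 = 0.9185^-0.25 = 1.021
(950/1400)^0.29 = 0.6786^0.29 = 0.8937
Ratio = 1.021 × 0.8937 = 0.9125
D_Callisto = 0.9125 × 3.96 km = 3.61 km

D ≈ 3.61 km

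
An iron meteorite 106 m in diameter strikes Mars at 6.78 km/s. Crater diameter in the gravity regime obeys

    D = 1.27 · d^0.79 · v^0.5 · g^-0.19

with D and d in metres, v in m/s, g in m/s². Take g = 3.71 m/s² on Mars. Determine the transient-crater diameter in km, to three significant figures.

D ≈ 3.25 km

In SI units: v = 6780 m/s.
d^0.79 = 106^0.79 = 39.81
v^0.5 = 6780^0.5 = 82.34
g^-0.19 = 3.71^-0.19 = 0.7795
D = 1.27 × 39.81 × 82.34 × 0.7795 = 3245 m
   = 3.245 km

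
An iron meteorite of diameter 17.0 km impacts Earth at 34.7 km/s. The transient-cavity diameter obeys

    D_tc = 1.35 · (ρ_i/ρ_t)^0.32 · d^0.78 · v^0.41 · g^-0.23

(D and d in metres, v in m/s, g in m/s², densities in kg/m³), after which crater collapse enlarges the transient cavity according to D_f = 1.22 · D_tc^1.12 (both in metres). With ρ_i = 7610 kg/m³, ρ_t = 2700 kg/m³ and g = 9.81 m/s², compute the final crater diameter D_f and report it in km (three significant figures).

In SI: d = 17000 m, v = 34700 m/s.
(ρ_i/ρ_t)^0.32 = (7610/2700)^0.32 = 1.393
d^0.78 = 17000^0.78 = 1994
v^0.41 = 34700^0.41 = 72.70
g^-0.23 = 9.81^-0.23 = 0.5914
D_tc = 1.35 × 1.393 × 1994 × 72.70 × 0.5914 = 1.612 × 10^5 m
D_f = 1.22 × (1.612 × 10^5)^1.12 = 8.291 × 10^5 m
     = 829.1 km

D_f ≈ 829 km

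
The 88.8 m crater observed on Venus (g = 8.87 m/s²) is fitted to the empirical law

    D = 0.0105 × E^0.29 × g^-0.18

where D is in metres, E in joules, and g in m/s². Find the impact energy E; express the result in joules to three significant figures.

E ≈ 1.35 × 10^14 J

Rearranging: E = [D / (0.0105 · g^-0.18)]^(1/0.29).
g^-0.18 = 8.87^-0.18 = 0.6751
D / (0.0105 × 0.6751) = 88.8 / (7.089 × 10^-3) = 1.253 × 10^4
E = (1.253 × 10^4)^3.4483 = 1.352 × 10^14 J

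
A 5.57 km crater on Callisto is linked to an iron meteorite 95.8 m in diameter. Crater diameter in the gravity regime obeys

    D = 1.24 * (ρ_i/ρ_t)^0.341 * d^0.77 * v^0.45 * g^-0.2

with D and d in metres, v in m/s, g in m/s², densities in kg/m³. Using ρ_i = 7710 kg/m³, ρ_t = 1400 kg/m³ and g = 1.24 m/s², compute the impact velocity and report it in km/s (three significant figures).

v ≈ 16.1 km/s

Rearranging for v: v = [D / (1.24 · (7710/1400)^0.341 · 95.8^0.77 · 1.24^-0.2)]^(1/0.45).
D = 5570 m.
(7710/1400)^0.341 = 1.789
95.8^0.77 = 33.55
1.24^-0.2 = 0.9579
Denominator = 1.24 × 1.789 × 33.55 × 0.9579 = 71.29
D / 71.29 = 5570 / 71.29 = 78.13
v = 78.13^(1/0.45) = 78.13^2.2222 = 16078 m/s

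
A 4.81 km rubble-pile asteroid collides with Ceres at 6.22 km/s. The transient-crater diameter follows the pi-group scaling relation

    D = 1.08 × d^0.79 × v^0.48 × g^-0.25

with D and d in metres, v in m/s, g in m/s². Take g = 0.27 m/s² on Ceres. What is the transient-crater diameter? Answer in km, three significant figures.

D ≈ 80.4 km

In SI units: d = 4810 m, v = 6220 m/s.
d^0.79 = 4810^0.79 = 810.8
v^0.48 = 6220^0.48 = 66.22
g^-0.25 = 0.27^-0.25 = 1.387
D = 1.08 × 810.8 × 66.22 × 1.387 = 80427 m
   = 80.43 km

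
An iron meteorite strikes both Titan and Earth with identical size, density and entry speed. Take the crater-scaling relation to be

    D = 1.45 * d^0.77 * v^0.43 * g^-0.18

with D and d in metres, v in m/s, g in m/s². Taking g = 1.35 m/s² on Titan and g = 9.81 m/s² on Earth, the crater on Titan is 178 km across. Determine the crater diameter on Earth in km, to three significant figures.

All impactor-dependent factors cancel in the ratio, leaving D_Earth/D_Titan = (g_Earth/g_Titan)^-0.18.
(9.81/1.35)^-0.18 = 7.267^-0.18 = 0.6998
D_Earth = 0.6998 × 178 km = 125 km

D ≈ 125 km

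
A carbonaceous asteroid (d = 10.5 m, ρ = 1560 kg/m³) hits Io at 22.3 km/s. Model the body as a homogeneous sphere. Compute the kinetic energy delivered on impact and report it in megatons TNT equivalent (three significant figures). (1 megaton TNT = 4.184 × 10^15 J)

E ≈ 0.0562 Mt TNT

v = 22300 m/s.
Mass m = (π/6) ρ d³ = (π/6) × 1560 × (10.5)³ = 9.456 × 10^5 kg
E = ½ m v² = 0.5 × 9.456 × 10^5 × (22300)² = 2.351 × 10^14 J
   = 2.351 × 10^14 / 4.184×10^15 = 0.05619 Mt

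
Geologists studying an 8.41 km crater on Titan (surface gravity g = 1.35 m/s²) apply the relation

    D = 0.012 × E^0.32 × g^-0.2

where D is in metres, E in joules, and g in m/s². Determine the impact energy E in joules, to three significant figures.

E ≈ 2.23 × 10^18 J

Rearranging: E = [D / (0.012 · g^-0.2)]^(1/0.32).
D = 8410 m.
g^-0.2 = 1.35^-0.2 = 0.9417
D / (0.012 × 0.9417) = 8410 / (0.01130) = 7.442 × 10^5
E = (7.442 × 10^5)^3.125 = 2.234 × 10^18 J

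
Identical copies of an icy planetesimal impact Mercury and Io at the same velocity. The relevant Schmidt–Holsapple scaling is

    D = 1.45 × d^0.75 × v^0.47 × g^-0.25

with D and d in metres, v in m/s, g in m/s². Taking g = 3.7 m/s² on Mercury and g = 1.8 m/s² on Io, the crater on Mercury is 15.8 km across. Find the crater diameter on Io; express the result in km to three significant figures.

All impactor-dependent factors cancel in the ratio, leaving D_Io/D_Mercury = (g_Io/g_Mercury)^-0.25.
(1.8/3.7)^-0.25 = 0.4865^-0.25 = 1.197
D_Io = 1.197 × 15.8 km = 18.9 km

D ≈ 18.9 km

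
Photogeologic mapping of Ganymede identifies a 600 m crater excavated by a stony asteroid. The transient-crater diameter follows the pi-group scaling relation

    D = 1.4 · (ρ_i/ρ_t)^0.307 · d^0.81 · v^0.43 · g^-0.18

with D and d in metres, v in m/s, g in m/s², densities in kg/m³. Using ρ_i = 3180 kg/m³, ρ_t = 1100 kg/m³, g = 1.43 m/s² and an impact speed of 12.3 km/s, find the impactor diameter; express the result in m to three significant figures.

Rearranging for d: d = [D / (1.4 · (3180/1100)^0.307 · 12300^0.43 · 1.43^-0.18)]^(1/0.81).
(3180/1100)^0.307 = 1.385
12300^0.43 = 57.37
1.43^-0.18 = 0.9376
Denominator = 1.4 × 1.385 × 57.37 × 0.9376 = 104.3
D / 104.3 = 600 / 104.3 = 5.753
d = 5.753^(1/0.81) = 5.753^1.2346 = 8.673 m

d ≈ 8.67 m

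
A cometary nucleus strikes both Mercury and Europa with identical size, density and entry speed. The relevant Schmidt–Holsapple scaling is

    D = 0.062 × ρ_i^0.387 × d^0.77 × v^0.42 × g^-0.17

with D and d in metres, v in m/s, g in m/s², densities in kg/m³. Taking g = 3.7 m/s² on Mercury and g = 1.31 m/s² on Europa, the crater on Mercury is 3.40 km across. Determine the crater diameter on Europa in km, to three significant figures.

All impactor-dependent factors cancel in the ratio, leaving D_Europa/D_Mercury = (g_Europa/g_Mercury)^-0.17.
(1.31/3.7)^-0.17 = 0.3541^-0.17 = 1.193
D_Europa = 1.193 × 3.40 km = 4.06 km

D ≈ 4.06 km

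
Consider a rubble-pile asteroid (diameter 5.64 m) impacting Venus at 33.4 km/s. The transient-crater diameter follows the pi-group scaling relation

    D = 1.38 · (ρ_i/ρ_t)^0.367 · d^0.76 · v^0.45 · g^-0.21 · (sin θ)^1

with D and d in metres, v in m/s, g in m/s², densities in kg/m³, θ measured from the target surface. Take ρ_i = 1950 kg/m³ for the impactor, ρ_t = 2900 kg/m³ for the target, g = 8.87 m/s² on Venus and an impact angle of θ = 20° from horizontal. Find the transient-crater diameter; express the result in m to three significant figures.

D ≈ 104 m

In SI units: v = 33400 m/s.
(ρ_i/ρ_t)^0.367 = (1950/2900)^0.367 = 0.8645
d^0.76 = 5.64^0.76 = 3.724
v^0.45 = 33400^0.45 = 108.6
g^-0.21 = 8.87^-0.21 = 0.6323
(sin 20°)^1 = 0.3420^1 = 0.3420
D = 1.38 × 0.8645 × 3.724 × 108.6 × 0.6323 × 0.3420 = 104.3 m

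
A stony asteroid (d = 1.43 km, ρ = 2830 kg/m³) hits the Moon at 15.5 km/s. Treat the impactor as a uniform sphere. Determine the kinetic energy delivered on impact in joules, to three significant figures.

d = 1430 m; v = 15500 m/s.
Mass m = (π/6) ρ d³ = (π/6) × 2830 × (1430)³ = 4.333 × 10^12 kg
E = ½ m v² = 0.5 × 4.333 × 10^12 × (15500)² = 5.205 × 10^20 J

E ≈ 5.21 × 10^20 J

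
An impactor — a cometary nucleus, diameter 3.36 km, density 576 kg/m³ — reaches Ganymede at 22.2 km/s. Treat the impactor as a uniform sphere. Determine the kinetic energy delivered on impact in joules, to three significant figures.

d = 3360 m; v = 22200 m/s.
Mass m = (π/6) ρ d³ = (π/6) × 576 × (3360)³ = 1.144 × 10^13 kg
E = ½ m v² = 0.5 × 1.144 × 10^13 × (22200)² = 2.819 × 10^21 J

E ≈ 2.82 × 10^21 J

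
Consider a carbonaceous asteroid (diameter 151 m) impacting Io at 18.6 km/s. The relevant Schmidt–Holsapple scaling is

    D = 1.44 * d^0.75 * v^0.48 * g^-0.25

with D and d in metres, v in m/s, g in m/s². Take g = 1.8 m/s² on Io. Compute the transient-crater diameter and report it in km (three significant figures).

In SI units: v = 18600 m/s.
d^0.75 = 151^0.75 = 43.08
v^0.48 = 18600^0.48 = 112.0
g^-0.25 = 1.8^-0.25 = 0.8633
D = 1.44 × 43.08 × 112.0 × 0.8633 = 5998 m
   = 5.998 km

D ≈ 6.00 km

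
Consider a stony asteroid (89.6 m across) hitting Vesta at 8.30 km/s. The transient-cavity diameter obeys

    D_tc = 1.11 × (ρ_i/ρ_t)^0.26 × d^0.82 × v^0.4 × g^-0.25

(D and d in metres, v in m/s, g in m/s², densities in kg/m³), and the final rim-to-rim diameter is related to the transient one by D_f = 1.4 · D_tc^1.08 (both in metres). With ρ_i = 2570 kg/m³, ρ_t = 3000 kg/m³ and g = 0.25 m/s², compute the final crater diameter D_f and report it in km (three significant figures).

v = 8300 m/s.
(ρ_i/ρ_t)^0.26 = (2570/3000)^0.26 = 0.9606
d^0.82 = 89.6^0.82 = 39.89
v^0.4 = 8300^0.4 = 36.95
g^-0.25 = 0.25^-0.25 = 1.414
D_tc = 1.11 × 0.9606 × 39.89 × 36.95 × 1.414 = 2222 m
D_f = 1.4 × (2222)^1.08 = 5763 m
     = 5.763 km

D_f ≈ 5.76 km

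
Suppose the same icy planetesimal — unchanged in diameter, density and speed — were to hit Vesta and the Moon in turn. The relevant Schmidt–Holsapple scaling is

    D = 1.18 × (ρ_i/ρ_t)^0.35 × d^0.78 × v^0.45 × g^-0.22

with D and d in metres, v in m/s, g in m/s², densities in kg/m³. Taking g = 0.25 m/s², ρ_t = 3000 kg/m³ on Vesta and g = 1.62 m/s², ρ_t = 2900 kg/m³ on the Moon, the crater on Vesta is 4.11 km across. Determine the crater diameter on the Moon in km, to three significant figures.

D ≈ 2.76 km

The impactor-only factors (d, v, ρ_i) cancel in the ratio, leaving D_Moon/D_Vesta = (g_Moon/g_Vesta)^-0.22 · (ρ_t,Vesta/ρ_t,Moon)^0.35.
(1.62/0.25)^-0.22 = 6.480^-0.22 = 0.6629
(3000/2900)^0.35 = 1.034^0.35 = 1.012
Ratio = 0.6629 × 1.012 = 0.6709
D_Moon = 0.6709 × 4.11 km = 2.76 km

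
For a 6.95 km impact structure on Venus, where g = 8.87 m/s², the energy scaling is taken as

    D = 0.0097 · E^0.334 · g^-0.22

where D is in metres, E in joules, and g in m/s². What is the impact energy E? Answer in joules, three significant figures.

Rearranging: E = [D / (0.0097 · g^-0.22)]^(1/0.334).
D = 6950 m.
g^-0.22 = 8.87^-0.22 = 0.6187
D / (0.0097 × 0.6187) = 6950 / (6.001 × 10^-3) = 1.158 × 10^6
E = (1.158 × 10^6)^2.994 = 1.428 × 10^18 J

E ≈ 1.43 × 10^18 J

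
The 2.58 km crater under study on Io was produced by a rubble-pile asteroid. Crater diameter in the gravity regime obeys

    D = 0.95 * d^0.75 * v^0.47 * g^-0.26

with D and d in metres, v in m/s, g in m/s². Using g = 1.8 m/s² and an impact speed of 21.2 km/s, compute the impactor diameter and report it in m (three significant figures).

d ≈ 90.3 m

Rearranging for d: d = [D / (0.95 · 21200^0.47 · 1.8^-0.26)]^(1/0.75).
D = 2580 m.
21200^0.47 = 108.0
1.8^-0.26 = 0.8583
Denominator = 0.95 × 108.0 × 0.8583 = 88.06
D / 88.06 = 2580 / 88.06 = 29.30
d = 29.30^(1/0.75) = 29.30^1.3333 = 90.32 m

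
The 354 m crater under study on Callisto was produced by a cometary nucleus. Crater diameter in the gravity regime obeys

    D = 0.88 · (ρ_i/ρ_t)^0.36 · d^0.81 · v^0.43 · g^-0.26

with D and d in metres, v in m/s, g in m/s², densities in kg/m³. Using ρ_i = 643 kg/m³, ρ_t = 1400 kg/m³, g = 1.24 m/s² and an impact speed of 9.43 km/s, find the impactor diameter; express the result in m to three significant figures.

d ≈ 19.3 m

Rearranging for d: d = [D / (0.88 · (643/1400)^0.36 · 9430^0.43 · 1.24^-0.26)]^(1/0.81).
(643/1400)^0.36 = 0.7557
9430^0.43 = 51.17
1.24^-0.26 = 0.9456
Denominator = 0.88 × 0.7557 × 51.17 × 0.9456 = 32.18
D / 32.18 = 354 / 32.18 = 11.00
d = 11.00^(1/0.81) = 11.00^1.2346 = 19.31 m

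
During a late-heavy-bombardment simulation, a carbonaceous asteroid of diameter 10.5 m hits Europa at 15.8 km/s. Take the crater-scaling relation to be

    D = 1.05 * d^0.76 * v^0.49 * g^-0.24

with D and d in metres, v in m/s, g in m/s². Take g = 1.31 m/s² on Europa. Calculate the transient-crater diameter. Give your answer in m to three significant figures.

In SI units: v = 15800 m/s.
d^0.76 = 10.5^0.76 = 5.972
v^0.49 = 15800^0.49 = 114.1
g^-0.24 = 1.31^-0.24 = 0.9372
D = 1.05 × 5.972 × 114.1 × 0.9372 = 670.5 m

D ≈ 671 m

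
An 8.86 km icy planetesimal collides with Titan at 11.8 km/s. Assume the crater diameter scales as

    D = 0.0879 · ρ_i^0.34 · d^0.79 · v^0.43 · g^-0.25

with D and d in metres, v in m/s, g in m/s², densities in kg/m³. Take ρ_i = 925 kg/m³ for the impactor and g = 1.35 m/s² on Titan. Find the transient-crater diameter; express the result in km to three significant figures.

D ≈ 61.6 km

In SI units: d = 8860 m, v = 11800 m/s.
ρ_i^0.34 = 925^0.34 = 10.20
d^0.79 = 8860^0.79 = 1314
v^0.43 = 11800^0.43 = 56.35
g^-0.25 = 1.35^-0.25 = 0.9277
D = 0.0879 × 10.20 × 1314 × 56.35 × 0.9277 = 61587 m
   = 61.59 km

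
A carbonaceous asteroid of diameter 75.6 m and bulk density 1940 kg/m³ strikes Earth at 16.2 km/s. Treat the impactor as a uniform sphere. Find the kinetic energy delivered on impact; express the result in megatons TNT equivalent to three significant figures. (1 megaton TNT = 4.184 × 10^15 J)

E ≈ 13.8 Mt TNT

v = 16200 m/s.
Mass m = (π/6) ρ d³ = (π/6) × 1940 × (75.6)³ = 4.389 × 10^8 kg
E = ½ m v² = 0.5 × 4.389 × 10^8 × (16200)² = 5.759 × 10^16 J
   = 5.759 × 10^16 / 4.184×10^15 = 13.76 Mt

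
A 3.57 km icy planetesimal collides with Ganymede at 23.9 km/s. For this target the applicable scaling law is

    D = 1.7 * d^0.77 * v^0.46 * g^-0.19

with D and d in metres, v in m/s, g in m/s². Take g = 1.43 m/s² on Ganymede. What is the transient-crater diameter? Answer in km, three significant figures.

In SI units: d = 3570 m, v = 23900 m/s.
d^0.77 = 3570^0.77 = 543.9
v^0.46 = 23900^0.46 = 103.3
g^-0.19 = 1.43^-0.19 = 0.9343
D = 1.7 × 543.9 × 103.3 × 0.9343 = 89239 m
   = 89.24 km

D ≈ 89.2 km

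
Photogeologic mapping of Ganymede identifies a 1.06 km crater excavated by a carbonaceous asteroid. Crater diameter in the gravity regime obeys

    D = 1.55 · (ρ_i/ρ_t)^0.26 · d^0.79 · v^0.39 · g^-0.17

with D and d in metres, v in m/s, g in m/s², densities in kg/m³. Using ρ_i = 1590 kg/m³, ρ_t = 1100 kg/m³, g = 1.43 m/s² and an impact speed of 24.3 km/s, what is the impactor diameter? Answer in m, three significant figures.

d ≈ 25.4 m

Rearranging for d: d = [D / (1.55 · (1590/1100)^0.26 · 24300^0.39 · 1.43^-0.17)]^(1/0.79).
D = 1060 m.
(1590/1100)^0.26 = 1.101
24300^0.39 = 51.33
1.43^-0.17 = 0.9410
Denominator = 1.55 × 1.101 × 51.33 × 0.9410 = 82.43
D / 82.43 = 1060 / 82.43 = 12.86
d = 12.86^(1/0.79) = 12.86^1.2658 = 25.36 m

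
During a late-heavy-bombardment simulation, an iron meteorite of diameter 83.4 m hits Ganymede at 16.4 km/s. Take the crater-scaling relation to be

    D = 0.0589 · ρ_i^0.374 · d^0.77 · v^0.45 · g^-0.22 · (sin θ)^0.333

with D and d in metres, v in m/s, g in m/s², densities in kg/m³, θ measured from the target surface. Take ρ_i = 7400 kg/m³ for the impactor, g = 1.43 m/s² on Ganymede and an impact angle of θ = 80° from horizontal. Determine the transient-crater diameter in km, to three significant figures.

In SI units: v = 16400 m/s.
ρ_i^0.374 = 7400^0.374 = 28.00
d^0.77 = 83.4^0.77 = 30.15
v^0.45 = 16400^0.45 = 78.83
g^-0.22 = 1.43^-0.22 = 0.9243
(sin 80°)^0.333 = 0.9848^0.333 = 0.9949
D = 0.0589 × 28.00 × 30.15 × 78.83 × 0.9243 × 0.9949 = 3604 m
   = 3.604 km

D ≈ 3.60 km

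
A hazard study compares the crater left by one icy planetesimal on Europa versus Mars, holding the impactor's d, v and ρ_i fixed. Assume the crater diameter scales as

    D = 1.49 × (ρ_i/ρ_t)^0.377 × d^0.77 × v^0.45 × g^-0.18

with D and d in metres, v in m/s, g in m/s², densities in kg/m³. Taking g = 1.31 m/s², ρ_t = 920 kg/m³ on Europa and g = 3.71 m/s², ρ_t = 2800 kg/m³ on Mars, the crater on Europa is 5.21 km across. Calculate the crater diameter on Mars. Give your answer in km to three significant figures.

The impactor-only factors (d, v, ρ_i) cancel in the ratio, leaving D_Mars/D_Europa = (g_Mars/g_Europa)^-0.18 · (ρ_t,Europa/ρ_t,Mars)^0.377.
(3.71/1.31)^-0.18 = 2.832^-0.18 = 0.8291
(920/2800)^0.377 = 0.3286^0.377 = 0.6573
Ratio = 0.8291 × 0.6573 = 0.5450
D_Mars = 0.5450 × 5.21 km = 2.84 km

D ≈ 2.84 km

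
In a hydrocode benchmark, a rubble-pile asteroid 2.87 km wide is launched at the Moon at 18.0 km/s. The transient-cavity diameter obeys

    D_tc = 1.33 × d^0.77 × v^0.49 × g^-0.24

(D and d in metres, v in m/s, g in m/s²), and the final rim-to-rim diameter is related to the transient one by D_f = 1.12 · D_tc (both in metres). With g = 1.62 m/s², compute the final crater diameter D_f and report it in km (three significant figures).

D_f ≈ 74.2 km

In SI: d = 2870 m, v = 18000 m/s.
d^0.77 = 2870^0.77 = 459.8
v^0.49 = 18000^0.49 = 121.6
g^-0.24 = 1.62^-0.24 = 0.8907
D_tc = 1.33 × 459.8 × 121.6 × 0.8907 = 66230 m
D_f = 1.12 × 66230 = 74178 m
     = 74.18 km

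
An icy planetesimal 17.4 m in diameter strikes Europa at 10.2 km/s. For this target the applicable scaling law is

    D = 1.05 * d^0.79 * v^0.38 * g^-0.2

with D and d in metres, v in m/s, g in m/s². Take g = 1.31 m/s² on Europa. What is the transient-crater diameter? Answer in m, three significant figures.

D ≈ 317 m

In SI units: v = 10200 m/s.
d^0.79 = 17.4^0.79 = 9.551
v^0.38 = 10200^0.38 = 33.36
g^-0.2 = 1.31^-0.2 = 0.9474
D = 1.05 × 9.551 × 33.36 × 0.9474 = 317.0 m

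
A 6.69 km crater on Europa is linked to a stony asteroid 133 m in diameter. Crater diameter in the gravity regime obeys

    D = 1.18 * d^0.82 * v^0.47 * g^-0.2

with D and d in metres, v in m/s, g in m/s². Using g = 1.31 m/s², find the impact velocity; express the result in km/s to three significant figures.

Rearranging for v: v = [D / (1.18 · 133^0.82 · 1.31^-0.2)]^(1/0.47).
D = 6690 m.
133^0.82 = 55.15
1.31^-0.2 = 0.9474
Denominator = 1.18 × 55.15 × 0.9474 = 61.65
D / 61.65 = 6690 / 61.65 = 108.5
v = 108.5^(1/0.47) = 108.5^2.1277 = 21418 m/s

v ≈ 21.4 km/s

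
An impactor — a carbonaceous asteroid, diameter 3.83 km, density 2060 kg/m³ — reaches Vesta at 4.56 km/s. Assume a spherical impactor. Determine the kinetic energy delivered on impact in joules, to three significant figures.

E ≈ 6.30 × 10^20 J

d = 3830 m; v = 4560 m/s.
Mass m = (π/6) ρ d³ = (π/6) × 2060 × (3830)³ = 6.060 × 10^13 kg
E = ½ m v² = 0.5 × 6.060 × 10^13 × (4560)² = 6.300 × 10^20 J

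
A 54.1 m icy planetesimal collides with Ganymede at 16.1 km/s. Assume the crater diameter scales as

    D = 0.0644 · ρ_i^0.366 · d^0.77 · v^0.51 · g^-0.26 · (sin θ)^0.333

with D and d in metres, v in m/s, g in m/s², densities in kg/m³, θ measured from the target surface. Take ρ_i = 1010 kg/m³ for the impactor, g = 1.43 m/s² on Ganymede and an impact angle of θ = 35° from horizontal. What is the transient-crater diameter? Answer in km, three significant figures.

D ≈ 1.85 km

In SI units: v = 16100 m/s.
ρ_i^0.366 = 1010^0.366 = 12.58
d^0.77 = 54.1^0.77 = 21.61
v^0.51 = 16100^0.51 = 139.8
g^-0.26 = 1.43^-0.26 = 0.9112
(sin 35°)^0.333 = 0.5736^0.333 = 0.8310
D = 0.0644 × 12.58 × 21.61 × 139.8 × 0.9112 × 0.8310 = 1853 m
   = 1.853 km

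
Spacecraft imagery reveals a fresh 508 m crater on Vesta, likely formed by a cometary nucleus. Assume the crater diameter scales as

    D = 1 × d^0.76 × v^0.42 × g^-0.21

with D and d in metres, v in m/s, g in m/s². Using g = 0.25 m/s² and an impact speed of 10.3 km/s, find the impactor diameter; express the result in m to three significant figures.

d ≈ 15.0 m

Rearranging for d: d = [D / (1 · 10300^0.42 · 0.25^-0.21)]^(1/0.76).
10300^0.42 = 48.46
0.25^-0.21 = 1.338
Denominator = 1 × 48.46 × 1.338 = 64.84
D / 64.84 = 508 / 64.84 = 7.835
d = 7.835^(1/0.76) = 7.835^1.3158 = 15.01 m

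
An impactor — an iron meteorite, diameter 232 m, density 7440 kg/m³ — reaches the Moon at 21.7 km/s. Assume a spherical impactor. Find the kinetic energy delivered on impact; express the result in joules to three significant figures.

E ≈ 1.15 × 10^19 J

v = 21700 m/s.
Mass m = (π/6) ρ d³ = (π/6) × 7440 × (232)³ = 4.864 × 10^10 kg
E = ½ m v² = 0.5 × 4.864 × 10^10 × (21700)² = 1.145 × 10^19 J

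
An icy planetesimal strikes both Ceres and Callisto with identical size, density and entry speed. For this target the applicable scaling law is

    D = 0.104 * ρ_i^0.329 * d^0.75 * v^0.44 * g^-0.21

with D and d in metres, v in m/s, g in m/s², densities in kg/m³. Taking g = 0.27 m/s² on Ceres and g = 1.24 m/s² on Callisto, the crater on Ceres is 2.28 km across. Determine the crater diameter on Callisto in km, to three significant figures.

D ≈ 1.66 km

All impactor-dependent factors cancel in the ratio, leaving D_Callisto/D_Ceres = (g_Callisto/g_Ceres)^-0.21.
(1.24/0.27)^-0.21 = 4.593^-0.21 = 0.7260
D_Callisto = 0.7260 × 2.28 km = 1.66 km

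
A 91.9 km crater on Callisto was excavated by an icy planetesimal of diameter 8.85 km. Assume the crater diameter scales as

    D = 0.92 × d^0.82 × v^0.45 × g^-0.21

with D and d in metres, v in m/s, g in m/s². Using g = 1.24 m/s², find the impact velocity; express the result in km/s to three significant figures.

Rearranging for v: v = [D / (0.92 · 8850^0.82 · 1.24^-0.21)]^(1/0.45).
D = 91900 m.
8850^0.82 = 1724
1.24^-0.21 = 0.9558
Denominator = 0.92 × 1724 × 0.9558 = 1516
D / 1516 = 91900 / 1516 = 60.62
v = 60.62^(1/0.45) = 60.62^2.2222 = 9148 m/s

v ≈ 9.15 km/s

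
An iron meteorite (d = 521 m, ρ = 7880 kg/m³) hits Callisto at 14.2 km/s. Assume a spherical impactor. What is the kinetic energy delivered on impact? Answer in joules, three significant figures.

v = 14200 m/s.
Mass m = (π/6) ρ d³ = (π/6) × 7880 × (521)³ = 5.835 × 10^11 kg
E = ½ m v² = 0.5 × 5.835 × 10^11 × (14200)² = 5.883 × 10^19 J

E ≈ 5.88 × 10^19 J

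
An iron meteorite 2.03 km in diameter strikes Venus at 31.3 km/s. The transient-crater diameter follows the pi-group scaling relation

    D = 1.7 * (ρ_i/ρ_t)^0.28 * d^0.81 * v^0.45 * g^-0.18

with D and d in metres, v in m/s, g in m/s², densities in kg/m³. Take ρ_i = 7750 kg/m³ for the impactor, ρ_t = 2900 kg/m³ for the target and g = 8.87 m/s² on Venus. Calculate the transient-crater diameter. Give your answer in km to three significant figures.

In SI units: d = 2030 m, v = 31300 m/s.
(ρ_i/ρ_t)^0.28 = (7750/2900)^0.28 = 1.317
d^0.81 = 2030^0.81 = 477.6
v^0.45 = 31300^0.45 = 105.4
g^-0.18 = 8.87^-0.18 = 0.6751
D = 1.7 × 1.317 × 477.6 × 105.4 × 0.6751 = 76087 m
   = 76.09 km

D ≈ 76.1 km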